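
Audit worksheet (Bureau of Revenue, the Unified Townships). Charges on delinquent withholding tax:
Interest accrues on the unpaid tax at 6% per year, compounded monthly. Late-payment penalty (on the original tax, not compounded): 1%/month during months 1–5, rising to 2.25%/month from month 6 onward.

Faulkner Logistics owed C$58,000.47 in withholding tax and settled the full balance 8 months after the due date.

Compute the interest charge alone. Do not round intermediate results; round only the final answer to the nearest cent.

C$2,361.03

Interest (6%/yr ÷ 12 = 0.5%/month): C$58,000.47 × ((1 + 0.005)^8 − 1) = C$2,361.0277…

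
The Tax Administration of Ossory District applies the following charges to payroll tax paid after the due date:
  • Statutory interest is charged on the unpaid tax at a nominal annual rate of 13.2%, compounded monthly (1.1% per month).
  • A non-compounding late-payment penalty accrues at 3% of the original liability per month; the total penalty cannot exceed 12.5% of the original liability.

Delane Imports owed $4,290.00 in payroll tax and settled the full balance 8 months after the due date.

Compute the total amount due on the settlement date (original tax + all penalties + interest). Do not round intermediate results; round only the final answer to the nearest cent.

$5,218.63

Penalty (uncapped): 8 × 3% × $4,290.00 = $1,029.60; cap = 12.5% × $4,290.00 = $536.25 → penalty = $536.25
Interest: $4,290.00 × ((1 + 0.011)^8 − 1) = $4,290.00 × 0.0914636… = $392.3787…
Total = $4,290.00 + $536.2500 + $392.3787… = $5,218.63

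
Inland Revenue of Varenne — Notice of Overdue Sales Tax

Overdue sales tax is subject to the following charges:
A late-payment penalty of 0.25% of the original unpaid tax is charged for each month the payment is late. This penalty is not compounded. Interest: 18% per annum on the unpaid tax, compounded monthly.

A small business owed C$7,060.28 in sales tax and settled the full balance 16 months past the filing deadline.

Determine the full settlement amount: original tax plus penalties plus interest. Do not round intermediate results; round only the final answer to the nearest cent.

Late-payment penalty: 16 × 0.25% × C$7,060.28 = C$282.41…
Interest (18%/yr ÷ 12 = 1.5%/month): C$7,060.28 × ((1 + 0.015)^16 − 1) = C$1,899.1133…
Total = C$7,060.28 + C$282.4112 + C$1,899.1133… = C$9,241.80

C$9,241.80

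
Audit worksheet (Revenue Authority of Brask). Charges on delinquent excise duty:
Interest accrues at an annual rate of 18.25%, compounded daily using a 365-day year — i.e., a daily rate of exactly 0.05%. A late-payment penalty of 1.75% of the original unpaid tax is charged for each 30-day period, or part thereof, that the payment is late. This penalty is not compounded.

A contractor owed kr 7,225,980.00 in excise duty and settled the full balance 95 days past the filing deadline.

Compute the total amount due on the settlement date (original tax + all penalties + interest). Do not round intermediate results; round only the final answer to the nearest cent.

kr 8,083,225.12

Penalty periods: ⌈95/30⌉ = 4; penalty = 4 × 1.75% × kr 7,225,980.00 = kr 505,818.60
Interest: kr 7,225,980.00 × ((1 + 0.0005)^95 − 1) = kr 7,225,980.00 × 0.04863375… = kr 351,426.5241…
Total = kr 7,225,980.00 + kr 505,818.6000 + kr 351,426.5241… = kr 8,083,225.12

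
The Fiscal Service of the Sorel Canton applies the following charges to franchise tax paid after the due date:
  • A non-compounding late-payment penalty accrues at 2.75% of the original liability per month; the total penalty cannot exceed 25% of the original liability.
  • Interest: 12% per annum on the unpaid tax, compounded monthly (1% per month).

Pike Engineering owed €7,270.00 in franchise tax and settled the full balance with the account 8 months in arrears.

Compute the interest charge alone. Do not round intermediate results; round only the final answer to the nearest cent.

€602.37

Interest: €7,270.00 × ((1 + 0.01)^8 − 1) = €7,270.00 × 0.0828567… = €602.3682…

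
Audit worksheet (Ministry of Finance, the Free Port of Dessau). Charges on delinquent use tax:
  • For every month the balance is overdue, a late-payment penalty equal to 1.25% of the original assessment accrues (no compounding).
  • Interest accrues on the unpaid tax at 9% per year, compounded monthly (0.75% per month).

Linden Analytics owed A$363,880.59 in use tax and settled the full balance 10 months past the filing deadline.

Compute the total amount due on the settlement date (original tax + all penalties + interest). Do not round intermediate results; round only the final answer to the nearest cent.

Late-payment penalty: 10 × 1.25% × A$363,880.59 = A$45,485.07…
Interest: A$363,880.59 × ((1 + 0.0075)^10 − 1) = A$363,880.59 × 0.0775825… = A$28,230.7824…
Total = A$363,880.59 + A$45,485.0738… + A$28,230.7824… = A$437,596.45

A$437,596.45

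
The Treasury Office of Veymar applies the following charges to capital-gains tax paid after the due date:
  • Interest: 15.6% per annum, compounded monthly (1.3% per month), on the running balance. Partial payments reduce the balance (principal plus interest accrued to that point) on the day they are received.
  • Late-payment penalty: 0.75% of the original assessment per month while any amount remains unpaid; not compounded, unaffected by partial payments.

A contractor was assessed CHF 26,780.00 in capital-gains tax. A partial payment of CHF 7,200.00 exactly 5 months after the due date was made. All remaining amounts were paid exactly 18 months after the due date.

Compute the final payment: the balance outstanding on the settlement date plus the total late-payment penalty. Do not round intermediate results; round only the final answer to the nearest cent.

CHF 28,888.32

Balance at month 5: CHF 26,780.0000 × (1 + 0.013)^5 = CHF 28,566.5504…
After CHF 7,200.00 payment: CHF 28,566.5504… − CHF 7,200.00 = CHF 21,366.5504…
Balance at month 18: CHF 21,366.5504… × (1 + 0.013)^13 = CHF 25,273.0235…
Penalty: 18 × 0.75% × CHF 26,780.00 = CHF 3,615.30
Final settlement = outstanding balance + penalty = CHF 25,273.0235… + CHF 3,615.30 = CHF 28,888.32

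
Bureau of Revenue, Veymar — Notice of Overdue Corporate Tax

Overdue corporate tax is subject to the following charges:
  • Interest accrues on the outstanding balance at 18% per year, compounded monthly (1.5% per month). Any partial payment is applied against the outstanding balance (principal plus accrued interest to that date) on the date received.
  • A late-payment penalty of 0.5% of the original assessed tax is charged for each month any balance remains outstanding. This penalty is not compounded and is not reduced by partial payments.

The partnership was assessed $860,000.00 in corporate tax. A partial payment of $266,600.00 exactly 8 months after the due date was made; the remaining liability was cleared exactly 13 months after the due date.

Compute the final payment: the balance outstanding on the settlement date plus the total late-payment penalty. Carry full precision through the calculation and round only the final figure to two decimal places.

$812,351.19

Balance at month 8: $860,000.0000 × (1 + 0.015)^8 = $968,783.6245…
After $266,600.00 payment: $968,783.6245… − $266,600.00 = $702,183.6245…
Balance at month 13: $702,183.6245… × (1 + 0.015)^5 = $756,451.1864…
Penalty: 13 × 0.5% × $860,000.00 = $55,900.00
Final settlement = outstanding balance + penalty = $756,451.1864… + $55,900.00 = $812,351.19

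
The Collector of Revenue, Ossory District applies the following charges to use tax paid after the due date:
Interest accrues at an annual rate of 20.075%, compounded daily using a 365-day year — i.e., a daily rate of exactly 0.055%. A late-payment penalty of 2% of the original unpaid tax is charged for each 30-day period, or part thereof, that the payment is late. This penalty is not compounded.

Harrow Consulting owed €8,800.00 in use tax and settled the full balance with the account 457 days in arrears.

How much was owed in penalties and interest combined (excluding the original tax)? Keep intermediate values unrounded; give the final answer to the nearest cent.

€5,329.91

Penalty periods: ⌈457/30⌉ = 16; penalty = 16 × 2% × €8,800.00 = €2,816.00
Interest: €8,800.00 × ((1 + 0.00055)^457 − 1) = €8,800.00 × 0.28567118… = €2,513.9064…
Penalties + interest = €2,816.0000 + €2,513.9064… = €5,329.91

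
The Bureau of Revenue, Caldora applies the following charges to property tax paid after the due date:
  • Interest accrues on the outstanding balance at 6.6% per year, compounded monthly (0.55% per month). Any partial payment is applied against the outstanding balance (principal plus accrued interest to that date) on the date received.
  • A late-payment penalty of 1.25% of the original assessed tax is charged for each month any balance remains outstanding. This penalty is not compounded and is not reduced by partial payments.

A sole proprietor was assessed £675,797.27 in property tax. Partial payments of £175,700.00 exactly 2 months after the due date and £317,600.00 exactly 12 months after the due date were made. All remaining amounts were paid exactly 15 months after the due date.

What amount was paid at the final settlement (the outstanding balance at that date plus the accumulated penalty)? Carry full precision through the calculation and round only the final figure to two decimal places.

£348,906.18

Balance at month 2: £675,797.2700 × (1 + 0.0055)^2 = £683,251.4828…
After £175,700.00 payment: £683,251.4828… − £175,700.00 = £507,551.4828…
Balance at month 12: £507,551.4828… × (1 + 0.0055)^10 = £536,167.9503…
After £317,600.00 payment: £536,167.9503… − £317,600.00 = £218,567.9503…
Balance at month 15: £218,567.9503… × (1 + 0.0055)^3 = £222,194.1929…
Penalty: 15 × 1.25% × £675,797.27 = £126,711.99…
Final settlement = outstanding balance + penalty = £222,194.1929… + £126,711.99… = £348,906.18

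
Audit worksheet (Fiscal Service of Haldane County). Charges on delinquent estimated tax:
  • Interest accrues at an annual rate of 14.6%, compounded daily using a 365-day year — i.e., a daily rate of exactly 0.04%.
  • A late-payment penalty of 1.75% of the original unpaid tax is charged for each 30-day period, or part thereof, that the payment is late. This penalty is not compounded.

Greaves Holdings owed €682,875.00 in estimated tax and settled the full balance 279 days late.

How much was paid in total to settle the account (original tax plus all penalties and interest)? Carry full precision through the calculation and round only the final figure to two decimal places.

Penalty periods: ⌈279/30⌉ = 10; penalty = 10 × 1.75% × €682,875.00 = €119,503.13…
Interest: €682,875.00 × ((1 + 0.0004)^279 − 1) = €682,875.00 × 0.11804060… = €80,606.9725…
Total = €682,875.00 + €119,503.1250 + €80,606.9725… = €882,985.10

€882,985.10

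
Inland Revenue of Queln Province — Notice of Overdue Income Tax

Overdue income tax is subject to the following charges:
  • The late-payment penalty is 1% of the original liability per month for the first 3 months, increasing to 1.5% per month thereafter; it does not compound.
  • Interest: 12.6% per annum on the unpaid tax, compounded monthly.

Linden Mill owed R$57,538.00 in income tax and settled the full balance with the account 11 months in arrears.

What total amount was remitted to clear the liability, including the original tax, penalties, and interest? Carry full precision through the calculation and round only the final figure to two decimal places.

Penalty, months 1–3: 3 × 1% × R$57,538.00 = R$1,726.14
Penalty, months 4–11: 8 × 1.5% × R$57,538.00 = R$6,904.56
Interest (12.6%/yr ÷ 12 = 1.05%/month): R$57,538.00 × ((1 + 0.0105)^11 − 1) = R$7,005.7595…
Total = R$57,538.00 + R$8,630.7000 + R$7,005.7595… = R$73,174.46

R$73,174.46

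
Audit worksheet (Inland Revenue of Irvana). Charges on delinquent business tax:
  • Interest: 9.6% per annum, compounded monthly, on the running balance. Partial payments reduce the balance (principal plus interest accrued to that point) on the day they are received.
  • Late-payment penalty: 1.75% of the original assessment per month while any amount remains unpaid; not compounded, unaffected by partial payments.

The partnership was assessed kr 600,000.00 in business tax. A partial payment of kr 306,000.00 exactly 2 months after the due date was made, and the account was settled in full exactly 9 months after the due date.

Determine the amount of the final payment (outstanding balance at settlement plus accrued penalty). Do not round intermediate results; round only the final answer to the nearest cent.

Monthly rate = 9.6% ÷ 12 = 0.8%
Balance at month 2: kr 600,000.0000 × (1 + 0.008)^2 = kr 609,638.4000
After kr 306,000.00 payment: kr 609,638.4000 − kr 306,000.00 = kr 303,638.4000
Balance at month 9: kr 303,638.4000 × (1 + 0.008)^7 = kr 321,055.7253…
Penalty: 9 × 1.75% × kr 600,000.00 = kr 94,500.00
Final settlement = outstanding balance + penalty = kr 321,055.7253… + kr 94,500.00 = kr 415,555.73

kr 415,555.73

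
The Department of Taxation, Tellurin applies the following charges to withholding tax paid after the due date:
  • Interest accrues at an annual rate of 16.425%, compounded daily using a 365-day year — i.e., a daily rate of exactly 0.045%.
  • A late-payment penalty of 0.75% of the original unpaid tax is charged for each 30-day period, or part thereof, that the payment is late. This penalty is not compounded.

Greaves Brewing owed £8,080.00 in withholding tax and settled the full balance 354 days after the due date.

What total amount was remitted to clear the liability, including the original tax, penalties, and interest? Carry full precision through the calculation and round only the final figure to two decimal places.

£10,202.19

Penalty periods: ⌈354/30⌉ = 12; penalty = 12 × 0.75% × £8,080.00 = £727.20
Interest: £8,080.00 × ((1 + 0.00045)^354 − 1) = £8,080.00 × 0.17264768… = £1,394.9933…
Total = £8,080.00 + £727.2000 + £1,394.9933… = £10,202.19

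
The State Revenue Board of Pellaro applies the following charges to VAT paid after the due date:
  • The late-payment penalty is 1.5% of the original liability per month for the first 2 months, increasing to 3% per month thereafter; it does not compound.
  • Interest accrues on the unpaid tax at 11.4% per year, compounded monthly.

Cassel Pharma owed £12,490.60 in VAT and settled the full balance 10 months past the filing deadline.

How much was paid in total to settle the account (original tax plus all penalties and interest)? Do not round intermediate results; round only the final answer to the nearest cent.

£17,101.70

Penalty, months 1–2: 2 × 1.5% × £12,490.60 = £374.72…
Penalty, months 3–10: 8 × 3% × £12,490.60 = £2,997.74…
Interest (11.4%/yr ÷ 12 = 0.95%/month): £12,490.60 × ((1 + 0.0095)^10 − 1) = £1,238.6412…
Total = £12,490.60 + £3,372.4620 + £1,238.6412… = £17,101.70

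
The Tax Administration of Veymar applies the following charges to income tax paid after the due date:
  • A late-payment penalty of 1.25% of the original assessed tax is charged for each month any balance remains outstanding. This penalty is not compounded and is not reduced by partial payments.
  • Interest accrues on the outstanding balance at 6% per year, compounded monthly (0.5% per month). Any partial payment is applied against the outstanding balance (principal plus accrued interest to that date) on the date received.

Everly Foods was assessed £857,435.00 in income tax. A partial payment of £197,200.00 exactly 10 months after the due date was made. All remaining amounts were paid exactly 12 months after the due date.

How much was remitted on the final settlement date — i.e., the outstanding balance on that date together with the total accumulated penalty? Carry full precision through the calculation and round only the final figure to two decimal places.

Balance at month 10: £857,435.0000 × (1 + 0.005)^10 = £901,284.3391…
After £197,200.00 payment: £901,284.3391… − £197,200.00 = £704,084.3391…
Balance at month 12: £704,084.3391… × (1 + 0.005)^2 = £711,142.7846…
Penalty: 12 × 1.25% × £857,435.00 = £128,615.25
Final settlement = outstanding balance + penalty = £711,142.7846… + £128,615.25 = £839,758.03

£839,758.03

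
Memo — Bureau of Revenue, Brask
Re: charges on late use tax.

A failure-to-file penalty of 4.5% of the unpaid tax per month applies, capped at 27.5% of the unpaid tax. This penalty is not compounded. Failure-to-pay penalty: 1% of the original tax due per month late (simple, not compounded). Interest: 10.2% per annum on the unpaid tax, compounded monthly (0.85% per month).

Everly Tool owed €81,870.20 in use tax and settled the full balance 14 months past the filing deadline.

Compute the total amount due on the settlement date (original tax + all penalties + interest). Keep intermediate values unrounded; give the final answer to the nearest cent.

Failure-to-file: 14 × 4.5% × €81,870.20 = €51,578.23…, capped at 27.5% × €81,870.20 = €22,514.31…
Failure-to-pay penalty = 1% × €81,870.20 × 14 mo = €11,461.83…
Interest: €81,870.20 × ((1 + 0.0085)^14 − 1) = €81,870.20 × 0.1258036… = €10,299.5664…
Total = €81,870.20 + €33,976.1330 + €10,299.5664… = €126,145.90

€126,145.90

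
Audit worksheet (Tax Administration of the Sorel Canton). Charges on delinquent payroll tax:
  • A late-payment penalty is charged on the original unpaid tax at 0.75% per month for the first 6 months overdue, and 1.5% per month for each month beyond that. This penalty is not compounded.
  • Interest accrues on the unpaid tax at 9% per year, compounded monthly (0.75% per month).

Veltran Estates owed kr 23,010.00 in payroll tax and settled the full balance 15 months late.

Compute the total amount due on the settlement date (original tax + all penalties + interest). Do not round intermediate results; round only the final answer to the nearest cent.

kr 29,880.85

Penalty, months 1–6: 6 × 0.75% × kr 23,010.00 = kr 1,035.45
Penalty, months 7–15: 9 × 1.5% × kr 23,010.00 = kr 3,106.35
Interest: kr 23,010.00 × ((1 + 0.0075)^15 − 1) = kr 23,010.00 × 0.1186026… = kr 2,729.0457…
Total = kr 23,010.00 + kr 4,141.8000 + kr 2,729.0457… = kr 29,880.85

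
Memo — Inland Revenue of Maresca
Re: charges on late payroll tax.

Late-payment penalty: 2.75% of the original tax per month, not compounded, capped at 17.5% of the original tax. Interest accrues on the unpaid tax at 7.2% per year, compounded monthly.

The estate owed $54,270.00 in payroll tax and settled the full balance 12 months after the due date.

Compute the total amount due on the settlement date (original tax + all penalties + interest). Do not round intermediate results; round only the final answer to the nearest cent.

$67,806.25

Penalty (uncapped): 12 × 2.75% × $54,270.00 = $17,909.10; cap = 17.5% × $54,270.00 = $9,497.25 → penalty = $9,497.25
Interest (7.2%/yr ÷ 12 = 0.6%/month): $54,270.00 × ((1 + 0.006)^12 − 1) = $4,038.9996…
Total = $54,270.00 + $9,497.2500 + $4,038.9996… = $67,806.25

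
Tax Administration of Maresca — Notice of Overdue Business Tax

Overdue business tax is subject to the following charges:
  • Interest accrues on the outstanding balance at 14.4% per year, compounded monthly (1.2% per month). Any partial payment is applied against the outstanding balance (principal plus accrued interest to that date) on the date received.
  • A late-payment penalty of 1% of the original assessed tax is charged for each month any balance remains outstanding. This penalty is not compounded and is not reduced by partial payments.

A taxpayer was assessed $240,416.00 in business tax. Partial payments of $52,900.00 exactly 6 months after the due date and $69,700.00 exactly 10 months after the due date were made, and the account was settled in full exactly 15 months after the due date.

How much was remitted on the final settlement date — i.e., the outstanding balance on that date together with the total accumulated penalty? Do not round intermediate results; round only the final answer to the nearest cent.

Balance at month 6: $240,416.0000 × (1 + 0.012)^6 = $258,253.6345…
After $52,900.00 payment: $258,253.6345… − $52,900.00 = $205,353.6345…
Balance at month 10: $205,353.6345… × (1 + 0.012)^4 = $215,389.4581…
After $69,700.00 payment: $215,389.4581… − $69,700.00 = $145,689.4581…
Balance at month 15: $145,689.4581… × (1 + 0.012)^5 = $154,643.1511…
Penalty: 15 × 1% × $240,416.00 = $36,062.40
Final settlement = outstanding balance + penalty = $154,643.1511… + $36,062.40 = $190,705.55

$190,705.55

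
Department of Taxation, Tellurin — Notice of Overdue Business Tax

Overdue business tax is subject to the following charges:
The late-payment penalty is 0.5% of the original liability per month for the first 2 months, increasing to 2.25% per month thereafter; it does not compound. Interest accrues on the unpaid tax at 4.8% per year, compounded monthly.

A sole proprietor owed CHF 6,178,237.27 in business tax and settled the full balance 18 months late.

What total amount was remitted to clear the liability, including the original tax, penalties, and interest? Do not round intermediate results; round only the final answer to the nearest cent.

Penalty, months 1–2: 2 × 0.5% × CHF 6,178,237.27 = CHF 61,782.37…
Penalty, months 3–18: 16 × 2.25% × CHF 6,178,237.27 = CHF 2,224,165.42…
Interest (4.8%/yr ÷ 12 = 0.4%/month): CHF 6,178,237.27 × ((1 + 0.004)^18 − 1) = CHF 460,284.9550…
Total = CHF 6,178,237.27 + CHF 2,285,947.7899 + CHF 460,284.9550… = CHF 8,924,470.01

CHF 8,924,470.01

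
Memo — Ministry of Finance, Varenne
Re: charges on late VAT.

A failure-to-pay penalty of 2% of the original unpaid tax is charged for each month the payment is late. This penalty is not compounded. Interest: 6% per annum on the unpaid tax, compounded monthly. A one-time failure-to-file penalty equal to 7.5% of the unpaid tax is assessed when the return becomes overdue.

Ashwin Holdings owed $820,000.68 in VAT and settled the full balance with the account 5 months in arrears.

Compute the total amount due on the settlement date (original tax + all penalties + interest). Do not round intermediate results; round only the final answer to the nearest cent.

$984,206.84

Failure-to-file penalty: 7.5% × $820,000.68 = $61,500.05…
Failure-to-pay penalty: 5 × 2% × $820,000.68 = $82,000.07…
Interest (6%/yr ÷ 12 = 0.5%/month): $820,000.68 × ((1 + 0.005)^5 − 1) = $20,706.0447…
Total = $820,000.68 + $143,500.1190 + $20,706.0447… = $984,206.84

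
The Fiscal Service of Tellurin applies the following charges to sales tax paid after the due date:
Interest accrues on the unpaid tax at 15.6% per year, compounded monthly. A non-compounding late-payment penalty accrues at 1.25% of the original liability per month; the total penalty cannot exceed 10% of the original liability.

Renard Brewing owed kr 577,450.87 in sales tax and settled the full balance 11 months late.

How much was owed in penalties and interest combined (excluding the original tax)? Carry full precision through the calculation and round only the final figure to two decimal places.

Penalty (uncapped): 11 × 1.25% × kr 577,450.87 = kr 79,399.49…; cap = 10% × kr 577,450.87 = kr 57,745.09… → penalty = kr 57,745.09…
Interest (15.6%/yr ÷ 12 = 1.3%/month): kr 577,450.87 × ((1 + 0.013)^11 − 1) = kr 88,157.7520…
Penalties + interest = kr 57,745.0870 + kr 88,157.7520… = kr 145,902.84

kr 145,902.84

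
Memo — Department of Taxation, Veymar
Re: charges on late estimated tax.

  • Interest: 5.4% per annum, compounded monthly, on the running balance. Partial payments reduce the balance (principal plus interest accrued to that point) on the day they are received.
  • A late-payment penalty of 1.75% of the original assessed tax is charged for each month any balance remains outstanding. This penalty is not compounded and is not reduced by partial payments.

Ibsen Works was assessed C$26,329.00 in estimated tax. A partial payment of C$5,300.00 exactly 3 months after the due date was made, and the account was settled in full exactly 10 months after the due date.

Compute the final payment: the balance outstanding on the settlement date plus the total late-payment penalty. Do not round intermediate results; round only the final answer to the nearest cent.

Monthly rate = 5.4% ÷ 12 = 0.45%
Balance at month 3: C$26,329.0000 × (1 + 0.0045)^3 = C$26,686.0434…
After C$5,300.00 payment: C$26,686.0434… − C$5,300.00 = C$21,386.0434…
Balance at month 10: C$21,386.0434… × (1 + 0.0045)^7 = C$22,068.8667…
Penalty: 10 × 1.75% × C$26,329.00 = C$4,607.58…
Final settlement = outstanding balance + penalty = C$22,068.8667… + C$4,607.58… = C$26,676.44

C$26,676.44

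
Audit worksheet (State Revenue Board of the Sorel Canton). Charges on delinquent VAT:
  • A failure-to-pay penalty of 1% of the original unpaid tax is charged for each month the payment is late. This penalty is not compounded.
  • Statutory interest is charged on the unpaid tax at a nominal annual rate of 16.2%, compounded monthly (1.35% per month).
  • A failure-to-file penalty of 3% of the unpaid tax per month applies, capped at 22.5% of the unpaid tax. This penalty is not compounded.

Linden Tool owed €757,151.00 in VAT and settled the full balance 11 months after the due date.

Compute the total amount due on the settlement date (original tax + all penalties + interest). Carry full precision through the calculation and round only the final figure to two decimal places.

€1,131,138.83

Failure-to-file: 11 × 3% × €757,151.00 = €249,859.83, capped at 22.5% × €757,151.00 = €170,358.98…
Failure-to-pay penalty = 1% × €757,151.00 × 11 mo = €83,286.61
Interest: €757,151.00 × ((1 + 0.0135)^11 − 1) = €757,151.00 × 0.1589409… = €120,342.2484…
Total = €757,151.00 + €253,645.5850 + €120,342.2484… = €1,131,138.83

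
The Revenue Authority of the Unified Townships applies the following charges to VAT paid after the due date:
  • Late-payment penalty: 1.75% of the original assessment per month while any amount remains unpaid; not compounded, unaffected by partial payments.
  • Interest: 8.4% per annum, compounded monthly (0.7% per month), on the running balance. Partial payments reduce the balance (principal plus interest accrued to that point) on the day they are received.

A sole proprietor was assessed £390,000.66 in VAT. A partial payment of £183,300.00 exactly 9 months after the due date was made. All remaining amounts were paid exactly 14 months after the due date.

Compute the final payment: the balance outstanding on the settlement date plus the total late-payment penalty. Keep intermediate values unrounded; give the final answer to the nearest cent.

£335,753.59

Balance at month 9: £390,000.6600 × (1 + 0.007)^9 = £415,270.0183…
After £183,300.00 payment: £415,270.0183… − £183,300.00 = £231,970.0183…
Balance at month 14: £231,970.0183… × (1 + 0.007)^5 = £240,203.4327…
Penalty: 14 × 1.75% × £390,000.66 = £95,550.16…
Final settlement = outstanding balance + penalty = £240,203.4327… + £95,550.16… = £335,753.59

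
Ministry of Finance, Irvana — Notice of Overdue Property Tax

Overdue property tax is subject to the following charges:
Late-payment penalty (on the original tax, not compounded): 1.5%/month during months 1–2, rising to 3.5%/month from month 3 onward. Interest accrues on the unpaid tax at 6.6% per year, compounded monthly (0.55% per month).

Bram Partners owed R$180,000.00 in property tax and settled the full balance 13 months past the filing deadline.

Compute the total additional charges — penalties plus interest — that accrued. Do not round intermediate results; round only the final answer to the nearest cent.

Penalty, months 1–2: 2 × 1.5% × R$180,000.00 = R$5,400.00
Penalty, months 3–13: 11 × 3.5% × R$180,000.00 = R$69,300.00
Interest: R$180,000.00 × ((1 + 0.0055)^13 − 1) = R$180,000.00 × 0.0739077… = R$13,303.3939…
Penalties + interest = R$74,700.0000 + R$13,303.3939… = R$88,003.39

R$88,003.39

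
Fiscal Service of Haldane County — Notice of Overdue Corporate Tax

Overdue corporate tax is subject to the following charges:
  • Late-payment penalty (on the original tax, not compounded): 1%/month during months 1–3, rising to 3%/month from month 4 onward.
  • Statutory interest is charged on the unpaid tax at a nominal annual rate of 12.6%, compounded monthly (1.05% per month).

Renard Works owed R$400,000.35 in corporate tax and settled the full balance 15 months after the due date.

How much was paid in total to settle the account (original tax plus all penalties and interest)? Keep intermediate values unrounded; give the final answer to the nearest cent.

R$623,848.53

Penalty, months 1–3: 3 × 1% × R$400,000.35 = R$12,000.01…
Penalty, months 4–15: 12 × 3% × R$400,000.35 = R$144,000.13…
Interest: R$400,000.35 × ((1 + 0.0105)^15 − 1) = R$400,000.35 × 0.1696200… = R$67,848.0398…
Total = R$400,000.35 + R$156,000.1365 + R$67,848.0398… = R$623,848.53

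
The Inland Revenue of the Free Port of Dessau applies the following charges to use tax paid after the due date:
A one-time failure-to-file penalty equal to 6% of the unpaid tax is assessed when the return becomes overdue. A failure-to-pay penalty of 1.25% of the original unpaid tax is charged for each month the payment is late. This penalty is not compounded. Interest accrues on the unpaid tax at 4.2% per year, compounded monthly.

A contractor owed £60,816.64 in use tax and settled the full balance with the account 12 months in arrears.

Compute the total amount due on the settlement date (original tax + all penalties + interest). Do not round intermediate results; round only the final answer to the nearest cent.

£76,192.18

Failure-to-file penalty: 6% × £60,816.64 = £3,649.00…
Failure-to-pay penalty = 1.25% × £60,816.64 × 12 mo = £9,122.50…
Interest (4.2%/yr ÷ 12 = 0.35%/month): £60,816.64 × ((1 + 0.0035)^12 − 1) = £2,604.0473…
Total = £60,816.64 + £12,771.4944 + £2,604.0473… = £76,192.18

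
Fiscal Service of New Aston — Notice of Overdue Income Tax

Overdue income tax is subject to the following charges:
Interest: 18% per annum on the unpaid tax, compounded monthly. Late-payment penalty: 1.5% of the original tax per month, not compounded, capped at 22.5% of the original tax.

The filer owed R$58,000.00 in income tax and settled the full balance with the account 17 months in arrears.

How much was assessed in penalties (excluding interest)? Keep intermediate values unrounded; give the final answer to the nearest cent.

R$13,050.00

Penalty (uncapped): 17 × 1.5% × R$58,000.00 = R$14,790.00; cap = 22.5% × R$58,000.00 = R$13,050.00 → penalty = R$13,050.00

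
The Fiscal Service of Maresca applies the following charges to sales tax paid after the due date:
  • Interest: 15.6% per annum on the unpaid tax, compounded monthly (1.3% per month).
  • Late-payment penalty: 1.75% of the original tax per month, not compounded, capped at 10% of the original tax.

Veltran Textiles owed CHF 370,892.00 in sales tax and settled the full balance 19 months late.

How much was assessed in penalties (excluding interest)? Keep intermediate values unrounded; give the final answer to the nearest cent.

CHF 37,089.20

Penalty (uncapped): 19 × 1.75% × CHF 370,892.00 = CHF 123,321.59; cap = 10% × CHF 370,892.00 = CHF 37,089.20 → penalty = CHF 37,089.20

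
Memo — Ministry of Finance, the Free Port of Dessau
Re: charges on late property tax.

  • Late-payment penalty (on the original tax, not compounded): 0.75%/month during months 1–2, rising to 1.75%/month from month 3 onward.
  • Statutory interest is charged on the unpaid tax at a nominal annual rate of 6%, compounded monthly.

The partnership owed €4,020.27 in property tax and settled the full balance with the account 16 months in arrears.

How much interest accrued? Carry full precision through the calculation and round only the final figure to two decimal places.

€333.97

Interest (6%/yr ÷ 12 = 0.5%/month): €4,020.27 × ((1 + 0.005)^16 − 1) = €333.9685…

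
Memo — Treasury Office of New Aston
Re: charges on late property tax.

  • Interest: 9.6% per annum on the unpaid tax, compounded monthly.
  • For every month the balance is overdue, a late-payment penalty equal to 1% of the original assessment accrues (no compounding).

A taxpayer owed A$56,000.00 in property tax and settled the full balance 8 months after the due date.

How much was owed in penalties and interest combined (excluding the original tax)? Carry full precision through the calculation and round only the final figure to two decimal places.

A$8,165.97

Late-payment penalty: 8 × 1% × A$56,000.00 = A$4,480.00
Interest (9.6%/yr ÷ 12 = 0.8%/month): A$56,000.00 × ((1 + 0.008)^8 − 1) = A$3,685.9738…
Penalties + interest = A$4,480.0000 + A$3,685.9738… = A$8,165.97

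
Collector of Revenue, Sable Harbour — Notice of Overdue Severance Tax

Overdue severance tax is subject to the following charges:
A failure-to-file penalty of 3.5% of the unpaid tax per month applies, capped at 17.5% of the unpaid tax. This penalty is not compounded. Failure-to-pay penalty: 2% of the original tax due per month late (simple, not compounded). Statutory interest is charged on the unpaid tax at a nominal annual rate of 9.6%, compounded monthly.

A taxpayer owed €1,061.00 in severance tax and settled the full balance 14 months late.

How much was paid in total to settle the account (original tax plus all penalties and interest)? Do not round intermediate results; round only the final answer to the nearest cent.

Failure-to-file: 14 × 3.5% × €1,061.00 = €519.89, capped at 17.5% × €1,061.00 = €185.68…
Failure-to-pay penalty = 2% × €1,061.00 × 14 mo = €297.08
Interest (9.6%/yr ÷ 12 = 0.8%/month): €1,061.00 × ((1 + 0.008)^14 − 1) = €125.2134…
Total = €1,061.00 + €482.7550 + €125.2134… = €1,668.97

€1,668.97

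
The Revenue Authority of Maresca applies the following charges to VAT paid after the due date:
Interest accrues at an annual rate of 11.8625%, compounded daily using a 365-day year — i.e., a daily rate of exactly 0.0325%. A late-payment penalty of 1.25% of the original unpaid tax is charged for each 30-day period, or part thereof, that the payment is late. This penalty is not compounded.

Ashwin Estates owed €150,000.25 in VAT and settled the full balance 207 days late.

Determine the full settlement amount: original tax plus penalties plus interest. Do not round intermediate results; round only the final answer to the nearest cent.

Penalty periods: ⌈207/30⌉ = 7; penalty = 7 × 1.25% × €150,000.25 = €13,125.02…
Interest: €150,000.25 × ((1 + 0.000325)^207 − 1) = €150,000.25 × 0.06957788… = €10,436.7001…
Total = €150,000.25 + €13,125.0219… + €10,436.7001… = €173,561.97

€173,561.97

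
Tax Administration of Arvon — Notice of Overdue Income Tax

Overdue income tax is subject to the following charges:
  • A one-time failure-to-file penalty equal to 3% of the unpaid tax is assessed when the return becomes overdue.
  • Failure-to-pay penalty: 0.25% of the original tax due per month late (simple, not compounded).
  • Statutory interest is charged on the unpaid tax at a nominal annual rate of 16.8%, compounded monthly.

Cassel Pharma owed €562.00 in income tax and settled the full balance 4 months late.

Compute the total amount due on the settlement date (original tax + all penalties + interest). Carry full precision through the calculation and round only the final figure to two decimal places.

Failure-to-file penalty: 3% × €562.00 = €16.86
Failure-to-pay penalty: 4 × 0.25% × €562.00 = €5.62
Interest (16.8%/yr ÷ 12 = 1.4%/month): €562.00 × ((1 + 0.014)^4 − 1) = €32.1391…
Total = €562.00 + €22.4800 + €32.1391… = €616.62

€616.62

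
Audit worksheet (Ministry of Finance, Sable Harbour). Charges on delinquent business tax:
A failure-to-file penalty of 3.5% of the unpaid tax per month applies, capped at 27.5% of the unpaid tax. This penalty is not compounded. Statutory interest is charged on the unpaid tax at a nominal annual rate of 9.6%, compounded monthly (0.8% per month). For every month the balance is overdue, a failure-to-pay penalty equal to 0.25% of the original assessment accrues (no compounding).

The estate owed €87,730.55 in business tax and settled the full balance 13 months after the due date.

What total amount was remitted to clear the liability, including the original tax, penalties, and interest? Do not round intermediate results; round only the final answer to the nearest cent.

Failure-to-file: 13 × 3.5% × €87,730.55 = €39,917.40…, capped at 27.5% × €87,730.55 = €24,125.90…
Failure-to-pay penalty = 0.25% × €87,730.55 × 13 mo = €2,851.24…
Interest: €87,730.55 × ((1 + 0.008)^13 − 1) = €87,730.55 × 0.1091414… = €9,575.0353…
Total = €87,730.55 + €26,977.1441… + €9,575.0353… = €124,282.73

€124,282.73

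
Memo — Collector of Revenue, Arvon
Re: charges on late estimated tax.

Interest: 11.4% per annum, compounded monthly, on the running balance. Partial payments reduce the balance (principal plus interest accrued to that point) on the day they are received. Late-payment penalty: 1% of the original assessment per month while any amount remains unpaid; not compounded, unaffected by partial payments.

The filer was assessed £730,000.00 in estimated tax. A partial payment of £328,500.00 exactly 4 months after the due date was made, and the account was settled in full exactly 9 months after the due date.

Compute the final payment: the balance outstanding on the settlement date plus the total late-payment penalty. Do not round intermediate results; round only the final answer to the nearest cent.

Monthly rate = 11.4% ÷ 12 = 0.95%
Balance at month 4: £730,000.0000 × (1 + 0.0095)^4 = £758,137.8045…
After £328,500.00 payment: £758,137.8045… − £328,500.00 = £429,637.8045…
Balance at month 9: £429,637.8045… × (1 + 0.0095)^5 = £450,437.0494…
Penalty: 9 × 1% × £730,000.00 = £65,700.00
Final settlement = outstanding balance + penalty = £450,437.0494… + £65,700.00 = £516,137.05

£516,137.05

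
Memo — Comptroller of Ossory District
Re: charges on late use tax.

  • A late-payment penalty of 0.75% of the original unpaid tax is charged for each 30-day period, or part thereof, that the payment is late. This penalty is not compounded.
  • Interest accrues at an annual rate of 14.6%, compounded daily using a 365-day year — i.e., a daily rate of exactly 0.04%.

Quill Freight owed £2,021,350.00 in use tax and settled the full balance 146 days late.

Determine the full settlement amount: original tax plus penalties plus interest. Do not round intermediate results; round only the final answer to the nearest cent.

£2,218,687.50

Penalty periods: ⌈146/30⌉ = 5; penalty = 5 × 0.75% × £2,021,350.00 = £75,800.63…
Interest: £2,021,350.00 × ((1 + 0.0004)^146 − 1) = £2,021,350.00 × 0.06012659… = £121,536.8775…
Total = £2,021,350.00 + £75,800.6250 + £121,536.8775… = £2,218,687.50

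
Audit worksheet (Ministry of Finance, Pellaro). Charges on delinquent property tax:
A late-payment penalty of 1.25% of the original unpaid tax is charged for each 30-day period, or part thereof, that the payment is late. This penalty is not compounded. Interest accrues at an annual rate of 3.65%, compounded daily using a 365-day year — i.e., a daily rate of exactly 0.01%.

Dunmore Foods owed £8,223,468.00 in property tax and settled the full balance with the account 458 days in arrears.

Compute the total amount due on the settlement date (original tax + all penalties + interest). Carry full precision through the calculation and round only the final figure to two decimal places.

£10,253,534.85

Penalty periods: ⌈458/30⌉ = 16; penalty = 16 × 1.25% × £8,223,468.00 = £1,644,693.60
Interest: £8,223,468.00 × ((1 + 0.0001)^458 − 1) = £8,223,468.00 × 0.04686262… = £385,373.2548…
Total = £8,223,468.00 + £1,644,693.6000 + £385,373.2548… = £10,253,534.85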